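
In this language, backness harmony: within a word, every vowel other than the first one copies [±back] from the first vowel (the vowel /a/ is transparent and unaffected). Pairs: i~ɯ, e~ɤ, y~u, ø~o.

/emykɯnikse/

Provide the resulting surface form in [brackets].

/ɯ/ harmonizes with /e/ ([-back]) → [i]

[emykinikse]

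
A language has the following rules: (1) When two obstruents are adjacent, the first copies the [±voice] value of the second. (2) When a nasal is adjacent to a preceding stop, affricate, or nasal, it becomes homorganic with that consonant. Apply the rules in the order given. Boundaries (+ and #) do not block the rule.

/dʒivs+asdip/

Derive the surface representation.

Rule 1: /v/ before /s/ (voiceless) → [f]
Rule 1: /s/ before /d/ (voiced) → [z]
After rule 1: dʒifs+azdip
Rule 2: no segment meets the rule's conditions; no change.

[dʒifs+azdip]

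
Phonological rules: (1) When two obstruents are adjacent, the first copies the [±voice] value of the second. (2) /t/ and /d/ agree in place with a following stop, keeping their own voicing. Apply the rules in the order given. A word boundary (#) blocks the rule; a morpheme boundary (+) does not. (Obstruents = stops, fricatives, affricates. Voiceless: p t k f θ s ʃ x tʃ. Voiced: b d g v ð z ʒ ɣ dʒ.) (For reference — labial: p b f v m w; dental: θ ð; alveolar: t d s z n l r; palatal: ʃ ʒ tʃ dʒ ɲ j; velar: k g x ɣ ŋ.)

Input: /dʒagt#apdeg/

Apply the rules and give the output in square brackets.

Rule 1: /g/ before /t/ (voiceless) → [k]
Rule 1: /p/ before /d/ (voiced) → [b]
After rule 1: dʒakt#abdeg
Rule 2: no segment meets the rule's conditions; no change.

[dʒakt#abdeg]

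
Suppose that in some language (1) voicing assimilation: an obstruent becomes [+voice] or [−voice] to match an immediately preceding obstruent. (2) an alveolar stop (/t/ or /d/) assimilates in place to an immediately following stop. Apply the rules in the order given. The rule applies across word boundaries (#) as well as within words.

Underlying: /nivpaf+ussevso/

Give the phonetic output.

[nivbaf+ussevzo]

Rule 1: /p/ after /v/ (voiced) → [b]
Rule 1: /s/ after /v/ (voiced) → [z]
After rule 1: nivbaf+ussevzo
Rule 2: no segment meets the rule's conditions; no change.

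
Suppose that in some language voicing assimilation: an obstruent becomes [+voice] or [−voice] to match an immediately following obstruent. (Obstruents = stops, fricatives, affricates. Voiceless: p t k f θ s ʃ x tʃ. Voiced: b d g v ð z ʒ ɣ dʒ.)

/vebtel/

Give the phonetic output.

[veptel]

/b/ before /t/ (voiceless) → [p]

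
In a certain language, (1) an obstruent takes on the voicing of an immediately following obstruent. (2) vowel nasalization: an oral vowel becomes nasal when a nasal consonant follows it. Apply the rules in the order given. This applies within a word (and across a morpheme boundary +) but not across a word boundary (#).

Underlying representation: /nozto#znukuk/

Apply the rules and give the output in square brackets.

[nosto#znukuk]

Rule 1: /z/ before /t/ (voiceless) → [s]
After rule 1: nosto#znukuk
Rule 2: no segment meets the rule's conditions; no change.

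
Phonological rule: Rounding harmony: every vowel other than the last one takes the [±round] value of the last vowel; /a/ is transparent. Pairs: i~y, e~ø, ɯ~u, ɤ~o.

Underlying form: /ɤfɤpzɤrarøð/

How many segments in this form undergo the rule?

/ɤ/ harmonizes with /ø/ ([+round]) → [o]
/ɤ/ harmonizes with /ø/ ([+round]) → [o]
/ɤ/ harmonizes with /ø/ ([+round]) → [o]
3 segments change.

3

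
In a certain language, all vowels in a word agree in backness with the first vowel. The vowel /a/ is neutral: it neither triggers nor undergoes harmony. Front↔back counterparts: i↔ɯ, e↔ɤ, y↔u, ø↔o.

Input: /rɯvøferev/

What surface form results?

[rɯvofɤrɤv]

/ø/ harmonizes with /ɯ/ ([+back]) → [o]
/e/ harmonizes with /ɯ/ ([+back]) → [ɤ]
/e/ harmonizes with /ɯ/ ([+back]) → [ɤ]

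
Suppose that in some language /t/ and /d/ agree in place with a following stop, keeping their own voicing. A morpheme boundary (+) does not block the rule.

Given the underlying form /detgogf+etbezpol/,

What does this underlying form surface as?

/t/ before /g/ (velar) → [k]
/t/ before /b/ (labial) → [p]

[dekgogf+epbezpol]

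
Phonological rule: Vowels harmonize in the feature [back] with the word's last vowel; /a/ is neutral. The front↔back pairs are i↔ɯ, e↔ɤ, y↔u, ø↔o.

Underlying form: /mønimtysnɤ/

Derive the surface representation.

[monɯmtusnɤ]

/ø/ harmonizes with /ɤ/ ([+back]) → [o]
/i/ harmonizes with /ɤ/ ([+back]) → [ɯ]
/y/ harmonizes with /ɤ/ ([+back]) → [u]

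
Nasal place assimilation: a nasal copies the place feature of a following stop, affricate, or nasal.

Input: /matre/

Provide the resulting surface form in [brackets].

no segment meets the rule's conditions; no change.

[matre]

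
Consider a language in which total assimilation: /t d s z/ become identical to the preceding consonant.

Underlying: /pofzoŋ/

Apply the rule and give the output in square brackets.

[poffoŋ]

/z/ after /f/ → [f] (total assimilation)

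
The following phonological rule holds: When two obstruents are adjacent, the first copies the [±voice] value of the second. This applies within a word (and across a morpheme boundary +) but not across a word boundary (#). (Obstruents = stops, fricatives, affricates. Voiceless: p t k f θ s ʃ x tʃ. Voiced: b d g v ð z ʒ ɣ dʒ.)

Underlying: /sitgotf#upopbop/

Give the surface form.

[sidgotf#upobbop]

/t/ before /g/ (voiced) → [d]
/p/ before /b/ (voiced) → [b]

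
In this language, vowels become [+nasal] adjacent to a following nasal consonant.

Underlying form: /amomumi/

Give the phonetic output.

/a/ before nasal /m/ → [ã]
/o/ before nasal /m/ → [õ]
/u/ before nasal /m/ → [ũ]

[ãmõmũmi]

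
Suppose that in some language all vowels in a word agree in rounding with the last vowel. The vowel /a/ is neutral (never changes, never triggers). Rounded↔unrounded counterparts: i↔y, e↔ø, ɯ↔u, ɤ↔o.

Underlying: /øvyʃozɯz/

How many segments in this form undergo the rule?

/ø/ harmonizes with /ɯ/ ([-round]) → [e]
/y/ harmonizes with /ɯ/ ([-round]) → [i]
/o/ harmonizes with /ɯ/ ([-round]) → [ɤ]
3 segments change.

3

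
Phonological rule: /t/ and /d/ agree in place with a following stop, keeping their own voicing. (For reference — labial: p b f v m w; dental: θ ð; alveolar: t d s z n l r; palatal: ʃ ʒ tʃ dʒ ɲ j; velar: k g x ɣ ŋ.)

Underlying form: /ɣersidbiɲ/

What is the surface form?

[ɣersibbiɲ]

/d/ before /b/ (labial) → [b]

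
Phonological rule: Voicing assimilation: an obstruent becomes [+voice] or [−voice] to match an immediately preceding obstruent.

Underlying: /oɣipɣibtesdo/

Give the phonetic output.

[oɣipxibdesto]

/ɣ/ after /p/ (voiceless) → [x]
/t/ after /b/ (voiced) → [d]
/d/ after /s/ (voiceless) → [t]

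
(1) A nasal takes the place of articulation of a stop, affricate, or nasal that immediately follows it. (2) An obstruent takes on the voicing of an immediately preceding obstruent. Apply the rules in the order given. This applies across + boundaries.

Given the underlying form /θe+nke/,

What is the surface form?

Rule 1: /n/ before /k/ (velar) → [ŋ]
After rule 1: θe+ŋke
Rule 2: no segment meets the rule's conditions; no change.

[θe+ŋke]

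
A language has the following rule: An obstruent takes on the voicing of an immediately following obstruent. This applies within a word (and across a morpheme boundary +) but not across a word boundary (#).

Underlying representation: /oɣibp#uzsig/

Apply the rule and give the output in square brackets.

[oɣipp#ussig]

/b/ before /p/ (voiceless) → [p]
/z/ before /s/ (voiceless) → [s]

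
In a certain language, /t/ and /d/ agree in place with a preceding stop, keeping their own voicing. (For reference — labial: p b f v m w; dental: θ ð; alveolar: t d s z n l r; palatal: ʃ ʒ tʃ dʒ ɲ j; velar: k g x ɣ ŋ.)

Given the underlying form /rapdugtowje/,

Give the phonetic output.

[rapbugkowje]

/d/ after /p/ (labial) → [b]
/t/ after /g/ (velar) → [k]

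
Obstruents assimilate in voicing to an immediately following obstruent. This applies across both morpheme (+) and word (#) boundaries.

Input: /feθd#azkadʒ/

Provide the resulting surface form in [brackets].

/θ/ before /d/ (voiced) → [ð]
/z/ before /k/ (voiceless) → [s]

[feðd#askadʒ]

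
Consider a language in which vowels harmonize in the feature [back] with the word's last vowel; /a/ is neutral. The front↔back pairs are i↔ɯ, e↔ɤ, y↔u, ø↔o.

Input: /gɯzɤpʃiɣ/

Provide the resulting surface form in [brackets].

/ɯ/ harmonizes with /i/ ([-back]) → [i]
/ɤ/ harmonizes with /i/ ([-back]) → [e]

[gizepʃiɣ]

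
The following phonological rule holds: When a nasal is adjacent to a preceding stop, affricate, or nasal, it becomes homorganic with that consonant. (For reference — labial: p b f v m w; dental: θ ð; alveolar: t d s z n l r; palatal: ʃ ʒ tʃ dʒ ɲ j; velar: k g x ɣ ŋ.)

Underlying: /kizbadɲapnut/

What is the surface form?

/ɲ/ after /d/ (alveolar) → [n]
/n/ after /p/ (labial) → [m]

[kizbadnapmut]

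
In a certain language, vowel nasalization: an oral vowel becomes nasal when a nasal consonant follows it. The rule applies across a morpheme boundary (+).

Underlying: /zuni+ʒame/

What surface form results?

[zũni+ʒãme]

/u/ before nasal /n/ → [ũ]
/a/ before nasal /m/ → [ã]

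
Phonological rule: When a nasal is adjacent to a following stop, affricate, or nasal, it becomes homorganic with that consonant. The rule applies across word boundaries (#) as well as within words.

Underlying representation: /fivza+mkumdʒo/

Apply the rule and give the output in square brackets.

/m/ before /k/ (velar) → [ŋ]
/m/ before /dʒ/ (palatal) → [ɲ]

[fivza+ŋkuɲdʒo]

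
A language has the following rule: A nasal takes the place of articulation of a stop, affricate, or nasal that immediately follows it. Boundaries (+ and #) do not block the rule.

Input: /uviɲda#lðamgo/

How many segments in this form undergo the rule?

2

/ɲ/ before /d/ (alveolar) → [n]
/m/ before /g/ (velar) → [ŋ]
2 segments change.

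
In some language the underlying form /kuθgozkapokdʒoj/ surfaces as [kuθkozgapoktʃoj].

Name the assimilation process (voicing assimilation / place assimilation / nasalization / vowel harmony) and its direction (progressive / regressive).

voicing assimilation, progressive

/g/→[k] /k/→[g] /dʒ/→[tʃ].
Each target copies a feature from the preceding segment, so the direction is progressive.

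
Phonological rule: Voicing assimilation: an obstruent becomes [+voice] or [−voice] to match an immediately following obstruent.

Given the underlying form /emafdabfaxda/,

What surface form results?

/f/ before /d/ (voiced) → [v]
/b/ before /f/ (voiceless) → [p]
/x/ before /d/ (voiced) → [ɣ]

[emavdapfaɣda]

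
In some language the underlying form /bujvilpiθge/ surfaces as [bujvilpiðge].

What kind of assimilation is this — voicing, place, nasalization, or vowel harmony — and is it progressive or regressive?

/θ/→[ð].
Each target copies a feature from the following segment, so the direction is regressive.

voicing assimilation, regressive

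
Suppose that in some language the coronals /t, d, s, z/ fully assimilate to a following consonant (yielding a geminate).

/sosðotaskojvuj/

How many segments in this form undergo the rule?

/s/ before /ð/ → [ð] (total assimilation)
/s/ before /k/ → [k] (total assimilation)
2 segments change.

2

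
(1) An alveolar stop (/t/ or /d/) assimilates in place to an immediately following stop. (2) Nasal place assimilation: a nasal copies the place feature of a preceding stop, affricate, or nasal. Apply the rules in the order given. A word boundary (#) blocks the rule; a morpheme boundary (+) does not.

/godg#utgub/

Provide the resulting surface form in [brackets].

Rule 1: /d/ before /g/ (velar) → [g]
Rule 1: /t/ before /g/ (velar) → [k]
After rule 1: gogg#ukgub
Rule 2: no segment meets the rule's conditions; no change.

[gogg#ukgub]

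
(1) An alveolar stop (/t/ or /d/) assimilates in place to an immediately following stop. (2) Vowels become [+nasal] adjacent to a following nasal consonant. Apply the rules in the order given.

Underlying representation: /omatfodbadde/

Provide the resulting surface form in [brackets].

[õmatfobbadde]

Rule 1: /d/ before /b/ (labial) → [b]
After rule 1: omatfobbadde
Rule 2: /o/ before nasal /m/ → [õ]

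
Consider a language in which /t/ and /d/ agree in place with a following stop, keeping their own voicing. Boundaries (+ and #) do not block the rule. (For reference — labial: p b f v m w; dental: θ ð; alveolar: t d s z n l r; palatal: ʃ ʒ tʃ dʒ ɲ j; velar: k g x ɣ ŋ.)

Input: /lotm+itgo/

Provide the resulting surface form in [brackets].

/t/ before /g/ (velar) → [k]

[lotm+ikgo]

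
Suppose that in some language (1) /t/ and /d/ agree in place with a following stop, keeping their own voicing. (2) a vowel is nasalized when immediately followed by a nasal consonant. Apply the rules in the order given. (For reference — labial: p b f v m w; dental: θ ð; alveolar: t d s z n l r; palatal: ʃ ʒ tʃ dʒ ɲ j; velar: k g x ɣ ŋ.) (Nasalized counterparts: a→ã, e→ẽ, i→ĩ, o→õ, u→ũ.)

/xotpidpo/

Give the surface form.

[xoppibpo]

Rule 1: /t/ before /p/ (labial) → [p]
Rule 1: /d/ before /p/ (labial) → [b]
After rule 1: xoppibpo
Rule 2: no segment meets the rule's conditions; no change.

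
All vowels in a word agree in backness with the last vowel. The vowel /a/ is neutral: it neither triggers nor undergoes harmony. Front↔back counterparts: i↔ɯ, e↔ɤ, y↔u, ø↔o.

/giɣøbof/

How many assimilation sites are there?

/i/ harmonizes with /o/ ([+back]) → [ɯ]
/ø/ harmonizes with /o/ ([+back]) → [o]
2 segments change.

2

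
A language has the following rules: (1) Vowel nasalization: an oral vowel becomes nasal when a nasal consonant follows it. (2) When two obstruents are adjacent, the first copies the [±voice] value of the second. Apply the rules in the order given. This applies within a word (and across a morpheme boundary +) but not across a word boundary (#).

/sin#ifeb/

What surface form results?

Rule 1: /i/ before nasal /n/ → [ĩ]
After rule 1: sĩn#ifeb
Rule 2: no segment meets the rule's conditions; no change.

[sĩn#ifeb]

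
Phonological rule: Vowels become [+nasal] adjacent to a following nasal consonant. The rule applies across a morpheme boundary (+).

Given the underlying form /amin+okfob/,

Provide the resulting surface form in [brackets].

[ãmĩn+okfob]

/a/ before nasal /m/ → [ã]
/i/ before nasal /n/ → [ĩ]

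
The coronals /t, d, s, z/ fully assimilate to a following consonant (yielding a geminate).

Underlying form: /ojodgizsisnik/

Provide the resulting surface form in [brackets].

/d/ before /g/ → [g] (total assimilation)
/z/ before /s/ → [s] (total assimilation)
/s/ before /n/ → [n] (total assimilation)

[ojoggissinnik]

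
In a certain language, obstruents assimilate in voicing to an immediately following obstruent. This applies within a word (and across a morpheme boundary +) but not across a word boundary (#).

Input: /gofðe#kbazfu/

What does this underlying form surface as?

[govðe#gbasfu]

/f/ before /ð/ (voiced) → [v]
/k/ before /b/ (voiced) → [g]
/z/ before /f/ (voiceless) → [s]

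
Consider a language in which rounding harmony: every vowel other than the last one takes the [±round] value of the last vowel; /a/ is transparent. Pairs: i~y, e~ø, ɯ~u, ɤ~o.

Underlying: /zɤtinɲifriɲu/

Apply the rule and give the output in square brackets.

[zotynɲyfryɲu]

/ɤ/ harmonizes with /u/ ([+round]) → [o]
/i/ harmonizes with /u/ ([+round]) → [y]
/i/ harmonizes with /u/ ([+round]) → [y]
/i/ harmonizes with /u/ ([+round]) → [y]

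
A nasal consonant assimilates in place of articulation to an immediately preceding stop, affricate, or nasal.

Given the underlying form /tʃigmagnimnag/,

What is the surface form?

/m/ after /g/ (velar) → [ŋ]
/n/ after /g/ (velar) → [ŋ]
/n/ after /m/ (labial) → [m]

[tʃigŋagŋimmag]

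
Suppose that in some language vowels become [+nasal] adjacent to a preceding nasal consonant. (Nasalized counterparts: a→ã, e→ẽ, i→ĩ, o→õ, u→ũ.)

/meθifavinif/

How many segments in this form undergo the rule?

2

/e/ after nasal /m/ → [ẽ]
/i/ after nasal /n/ → [ĩ]
2 segments change.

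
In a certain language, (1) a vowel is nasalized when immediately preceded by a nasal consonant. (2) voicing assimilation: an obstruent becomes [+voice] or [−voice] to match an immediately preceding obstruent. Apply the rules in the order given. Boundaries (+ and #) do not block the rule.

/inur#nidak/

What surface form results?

[inũr#nĩdak]

Rule 1: /u/ after nasal /n/ → [ũ]
Rule 1: /i/ after nasal /n/ → [ĩ]
After rule 1: inũr#nĩdak
Rule 2: no segment meets the rule's conditions; no change.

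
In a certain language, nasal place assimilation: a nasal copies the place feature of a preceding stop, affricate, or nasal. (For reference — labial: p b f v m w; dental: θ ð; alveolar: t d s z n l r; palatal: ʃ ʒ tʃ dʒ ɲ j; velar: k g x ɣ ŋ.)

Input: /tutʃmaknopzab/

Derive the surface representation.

/m/ after /tʃ/ (palatal) → [ɲ]
/n/ after /k/ (velar) → [ŋ]

[tutʃɲakŋopzab]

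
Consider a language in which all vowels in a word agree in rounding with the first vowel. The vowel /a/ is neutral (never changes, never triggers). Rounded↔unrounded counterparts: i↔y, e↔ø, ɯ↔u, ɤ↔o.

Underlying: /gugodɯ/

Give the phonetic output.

/ɯ/ harmonizes with /u/ ([+round]) → [u]

[gugodu]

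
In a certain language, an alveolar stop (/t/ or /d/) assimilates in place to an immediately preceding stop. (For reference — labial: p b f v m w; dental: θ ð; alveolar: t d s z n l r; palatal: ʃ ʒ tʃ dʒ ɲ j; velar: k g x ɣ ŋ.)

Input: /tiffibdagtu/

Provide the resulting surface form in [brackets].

[tiffibbagku]

/d/ after /b/ (labial) → [b]
/t/ after /g/ (velar) → [k]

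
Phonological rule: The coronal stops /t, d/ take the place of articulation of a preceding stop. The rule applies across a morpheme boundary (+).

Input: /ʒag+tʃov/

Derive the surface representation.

[ʒag+tʃov]

no segment meets the rule's conditions; no change.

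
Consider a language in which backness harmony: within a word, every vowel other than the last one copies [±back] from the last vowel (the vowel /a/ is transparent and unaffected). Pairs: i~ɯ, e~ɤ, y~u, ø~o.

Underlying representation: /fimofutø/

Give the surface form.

/o/ harmonizes with /ø/ ([-back]) → [ø]
/u/ harmonizes with /ø/ ([-back]) → [y]

[fimøfytø]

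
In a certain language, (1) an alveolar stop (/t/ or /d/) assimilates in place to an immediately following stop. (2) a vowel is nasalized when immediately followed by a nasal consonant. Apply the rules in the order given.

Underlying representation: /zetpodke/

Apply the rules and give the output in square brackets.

Rule 1: /t/ before /p/ (labial) → [p]
Rule 1: /d/ before /k/ (velar) → [g]
After rule 1: zeppogke
Rule 2: no segment meets the rule's conditions; no change.

[zeppogke]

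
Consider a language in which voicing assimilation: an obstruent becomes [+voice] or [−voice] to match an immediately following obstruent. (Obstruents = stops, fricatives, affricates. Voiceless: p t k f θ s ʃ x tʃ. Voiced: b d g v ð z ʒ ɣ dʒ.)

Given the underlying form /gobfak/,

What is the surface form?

/b/ before /f/ (voiceless) → [p]

[gopfak]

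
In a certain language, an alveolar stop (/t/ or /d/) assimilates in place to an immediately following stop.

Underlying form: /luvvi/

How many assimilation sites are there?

No segment meets the rule's conditions.

0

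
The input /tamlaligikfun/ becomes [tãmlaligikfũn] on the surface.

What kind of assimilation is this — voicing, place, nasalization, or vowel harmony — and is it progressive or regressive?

/a/→[ã] /u/→[ũ].
Each target copies a feature from the following segment, so the direction is regressive.

nasalization, regressive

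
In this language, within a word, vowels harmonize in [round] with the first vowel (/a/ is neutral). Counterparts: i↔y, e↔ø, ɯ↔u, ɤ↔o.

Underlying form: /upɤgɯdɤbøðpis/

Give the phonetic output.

/ɤ/ harmonizes with /u/ ([+round]) → [o]
/ɯ/ harmonizes with /u/ ([+round]) → [u]
/ɤ/ harmonizes with /u/ ([+round]) → [o]
/i/ harmonizes with /u/ ([+round]) → [y]

[upogudobøðpys]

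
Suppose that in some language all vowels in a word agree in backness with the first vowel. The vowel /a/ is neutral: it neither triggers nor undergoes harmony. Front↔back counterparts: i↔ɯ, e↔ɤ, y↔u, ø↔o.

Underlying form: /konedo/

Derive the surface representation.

/e/ harmonizes with /o/ ([+back]) → [ɤ]

[konɤdo]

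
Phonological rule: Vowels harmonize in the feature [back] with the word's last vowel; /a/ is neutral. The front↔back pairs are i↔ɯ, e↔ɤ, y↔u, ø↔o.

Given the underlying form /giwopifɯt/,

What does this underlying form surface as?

/i/ harmonizes with /ɯ/ ([+back]) → [ɯ]
/i/ harmonizes with /ɯ/ ([+back]) → [ɯ]

[gɯwopɯfɯt]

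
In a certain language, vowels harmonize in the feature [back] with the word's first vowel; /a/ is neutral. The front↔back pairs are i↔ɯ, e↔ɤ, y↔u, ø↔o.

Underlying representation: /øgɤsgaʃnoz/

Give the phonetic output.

[øgesgaʃnøz]

/ɤ/ harmonizes with /ø/ ([-back]) → [e]
/o/ harmonizes with /ø/ ([-back]) → [ø]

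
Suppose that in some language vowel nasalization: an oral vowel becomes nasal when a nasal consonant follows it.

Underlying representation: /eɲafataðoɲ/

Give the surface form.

[ẽɲafataðõɲ]

/e/ before nasal /ɲ/ → [ẽ]
/o/ before nasal /ɲ/ → [õ]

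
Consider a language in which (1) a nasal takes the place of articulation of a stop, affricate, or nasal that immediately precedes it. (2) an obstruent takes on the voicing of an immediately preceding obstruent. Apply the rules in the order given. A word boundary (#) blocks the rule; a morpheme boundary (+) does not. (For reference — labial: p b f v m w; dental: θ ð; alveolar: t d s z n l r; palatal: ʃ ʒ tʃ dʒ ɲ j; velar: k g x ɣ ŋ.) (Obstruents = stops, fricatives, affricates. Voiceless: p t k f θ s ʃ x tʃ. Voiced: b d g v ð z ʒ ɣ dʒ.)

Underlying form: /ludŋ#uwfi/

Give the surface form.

Rule 1: /ŋ/ after /d/ (alveolar) → [n]
After rule 1: ludn#uwfi
Rule 2: no segment meets the rule's conditions; no change.

[ludn#uwfi]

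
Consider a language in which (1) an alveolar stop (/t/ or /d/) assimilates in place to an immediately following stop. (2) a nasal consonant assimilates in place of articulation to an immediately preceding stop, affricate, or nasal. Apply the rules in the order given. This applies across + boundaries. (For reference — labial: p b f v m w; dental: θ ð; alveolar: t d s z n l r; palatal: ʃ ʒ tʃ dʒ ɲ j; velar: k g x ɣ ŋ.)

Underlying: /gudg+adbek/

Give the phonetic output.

Rule 1: /d/ before /g/ (velar) → [g]
Rule 1: /d/ before /b/ (labial) → [b]
After rule 1: gugg+abbek
Rule 2: no segment meets the rule's conditions; no change.

[gugg+abbek]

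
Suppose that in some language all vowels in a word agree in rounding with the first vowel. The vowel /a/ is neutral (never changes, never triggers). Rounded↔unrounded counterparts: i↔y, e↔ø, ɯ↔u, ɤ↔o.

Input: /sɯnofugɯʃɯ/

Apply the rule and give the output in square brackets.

[sɯnɤfɯgɯʃɯ]

/o/ harmonizes with /ɯ/ ([-round]) → [ɤ]
/u/ harmonizes with /ɯ/ ([-round]) → [ɯ]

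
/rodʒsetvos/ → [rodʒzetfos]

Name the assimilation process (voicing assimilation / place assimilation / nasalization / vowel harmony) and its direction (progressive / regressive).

voicing assimilation, progressive

/s/→[z] /v/→[f].
Each target copies a feature from the preceding segment, so the direction is progressive.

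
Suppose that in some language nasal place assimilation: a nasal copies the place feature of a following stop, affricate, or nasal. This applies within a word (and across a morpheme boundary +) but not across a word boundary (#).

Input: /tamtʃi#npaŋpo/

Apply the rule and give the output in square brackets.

/m/ before /tʃ/ (palatal) → [ɲ]
/n/ before /p/ (labial) → [m]
/ŋ/ before /p/ (labial) → [m]

[taɲtʃi#mpampo]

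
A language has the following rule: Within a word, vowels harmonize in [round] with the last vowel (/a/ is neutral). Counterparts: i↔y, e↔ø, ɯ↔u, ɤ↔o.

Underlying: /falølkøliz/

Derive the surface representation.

/ø/ harmonizes with /i/ ([-round]) → [e]
/ø/ harmonizes with /i/ ([-round]) → [e]

[falelkeliz]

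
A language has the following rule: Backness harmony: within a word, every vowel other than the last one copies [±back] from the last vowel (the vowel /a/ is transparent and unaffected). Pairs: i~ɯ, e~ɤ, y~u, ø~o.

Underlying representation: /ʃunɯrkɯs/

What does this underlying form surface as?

[ʃunɯrkɯs]

no segment meets the rule's conditions; no change.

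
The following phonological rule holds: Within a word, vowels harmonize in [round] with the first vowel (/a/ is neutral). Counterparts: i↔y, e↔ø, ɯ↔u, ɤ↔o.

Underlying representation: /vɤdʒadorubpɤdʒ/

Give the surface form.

[vɤdʒadɤrɯbpɤdʒ]

/o/ harmonizes with /ɤ/ ([-round]) → [ɤ]
/u/ harmonizes with /ɤ/ ([-round]) → [ɯ]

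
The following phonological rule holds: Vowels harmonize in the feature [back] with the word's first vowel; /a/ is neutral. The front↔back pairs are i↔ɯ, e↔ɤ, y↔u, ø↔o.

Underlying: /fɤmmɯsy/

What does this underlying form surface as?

[fɤmmɯsu]

/y/ harmonizes with /ɤ/ ([+back]) → [u]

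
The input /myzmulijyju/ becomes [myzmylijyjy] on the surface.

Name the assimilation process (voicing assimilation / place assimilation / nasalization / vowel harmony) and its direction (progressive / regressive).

vowel harmony, progressive

/u/→[y] /u/→[y].
Vowels agree with the first vowel, so the harmony is progressive.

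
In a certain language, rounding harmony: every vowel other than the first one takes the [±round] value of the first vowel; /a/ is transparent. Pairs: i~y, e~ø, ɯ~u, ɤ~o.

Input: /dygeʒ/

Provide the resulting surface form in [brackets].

/e/ harmonizes with /y/ ([+round]) → [ø]

[dygøʒ]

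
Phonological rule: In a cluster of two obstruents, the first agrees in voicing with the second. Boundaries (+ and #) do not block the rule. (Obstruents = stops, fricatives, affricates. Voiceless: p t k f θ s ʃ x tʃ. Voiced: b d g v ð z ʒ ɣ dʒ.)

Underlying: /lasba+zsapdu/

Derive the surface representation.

/s/ before /b/ (voiced) → [z]
/z/ before /s/ (voiceless) → [s]
/p/ before /d/ (voiced) → [b]

[lazba+ssabdu]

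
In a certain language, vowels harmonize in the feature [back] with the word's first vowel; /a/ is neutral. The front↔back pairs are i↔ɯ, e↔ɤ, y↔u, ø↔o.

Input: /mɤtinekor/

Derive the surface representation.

[mɤtɯnɤkor]

/i/ harmonizes with /ɤ/ ([+back]) → [ɯ]
/e/ harmonizes with /ɤ/ ([+back]) → [ɤ]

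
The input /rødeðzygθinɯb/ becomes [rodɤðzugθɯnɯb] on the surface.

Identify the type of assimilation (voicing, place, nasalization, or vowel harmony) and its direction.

vowel harmony, regressive

/ø/→[o] /e/→[ɤ] /y/→[u] /i/→[ɯ].
Vowels agree with the last vowel, so the harmony is regressive.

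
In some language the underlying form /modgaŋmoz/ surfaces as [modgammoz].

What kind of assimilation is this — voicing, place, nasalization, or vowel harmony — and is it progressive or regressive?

/ŋ/→[m].
Each target copies a feature from the following segment, so the direction is regressive.

place assimilation, regressive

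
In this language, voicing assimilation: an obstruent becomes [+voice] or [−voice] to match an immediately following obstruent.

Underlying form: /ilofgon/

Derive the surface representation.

[ilovgon]

/f/ before /g/ (voiced) → [v]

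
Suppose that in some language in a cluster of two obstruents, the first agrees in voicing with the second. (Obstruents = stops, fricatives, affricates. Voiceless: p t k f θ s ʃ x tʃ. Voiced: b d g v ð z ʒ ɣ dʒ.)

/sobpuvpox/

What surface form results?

[soppufpox]

/b/ before /p/ (voiceless) → [p]
/v/ before /p/ (voiceless) → [f]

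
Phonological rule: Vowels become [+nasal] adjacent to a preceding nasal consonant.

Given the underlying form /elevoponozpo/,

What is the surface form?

/o/ after nasal /n/ → [õ]

[elevoponõzpo]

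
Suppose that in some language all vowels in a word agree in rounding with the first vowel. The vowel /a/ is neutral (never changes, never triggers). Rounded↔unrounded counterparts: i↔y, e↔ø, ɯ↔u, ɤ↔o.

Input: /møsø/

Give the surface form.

[møsø]

no segment meets the rule's conditions; no change.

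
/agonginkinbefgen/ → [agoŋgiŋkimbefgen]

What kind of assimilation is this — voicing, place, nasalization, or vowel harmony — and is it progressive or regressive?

place assimilation, regressive

/n/→[ŋ] /n/→[ŋ] /n/→[m].
Each target copies a feature from the following segment, so the direction is regressive.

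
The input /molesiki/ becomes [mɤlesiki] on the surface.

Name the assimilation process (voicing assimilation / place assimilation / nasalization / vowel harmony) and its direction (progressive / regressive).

/o/→[ɤ].
Vowels agree with the last vowel, so the harmony is regressive.

vowel harmony, regressive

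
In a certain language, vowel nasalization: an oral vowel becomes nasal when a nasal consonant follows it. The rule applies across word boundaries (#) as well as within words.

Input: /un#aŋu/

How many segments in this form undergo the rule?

2

/u/ before nasal /n/ → [ũ]
/a/ before nasal /ŋ/ → [ã]
2 segments change.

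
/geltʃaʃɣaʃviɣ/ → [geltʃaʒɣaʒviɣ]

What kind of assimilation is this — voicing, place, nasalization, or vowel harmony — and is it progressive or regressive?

voicing assimilation, regressive

/ʃ/→[ʒ] /ʃ/→[ʒ].
Each target copies a feature from the following segment, so the direction is regressive.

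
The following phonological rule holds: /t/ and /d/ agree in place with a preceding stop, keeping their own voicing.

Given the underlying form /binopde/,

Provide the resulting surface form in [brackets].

[binopbe]

/d/ after /p/ (labial) → [b]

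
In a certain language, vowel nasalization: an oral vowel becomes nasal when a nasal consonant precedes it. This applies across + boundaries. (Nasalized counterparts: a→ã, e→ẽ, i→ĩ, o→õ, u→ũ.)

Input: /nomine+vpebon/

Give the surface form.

/o/ after nasal /n/ → [õ]
/i/ after nasal /m/ → [ĩ]
/e/ after nasal /n/ → [ẽ]

[nõmĩnẽ+vpebon]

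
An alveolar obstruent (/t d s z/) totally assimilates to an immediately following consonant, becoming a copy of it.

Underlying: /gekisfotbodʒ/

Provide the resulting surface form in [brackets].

[gekiffobbodʒ]

/s/ before /f/ → [f] (total assimilation)
/t/ before /b/ → [b] (total assimilation)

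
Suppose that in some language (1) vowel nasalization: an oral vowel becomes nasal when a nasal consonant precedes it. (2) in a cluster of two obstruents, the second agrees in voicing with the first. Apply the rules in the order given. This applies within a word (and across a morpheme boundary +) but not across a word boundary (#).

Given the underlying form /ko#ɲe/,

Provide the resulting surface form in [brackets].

Rule 1: /e/ after nasal /ɲ/ → [ẽ]
After rule 1: ko#ɲẽ
Rule 2: no segment meets the rule's conditions; no change.

[ko#ɲẽ]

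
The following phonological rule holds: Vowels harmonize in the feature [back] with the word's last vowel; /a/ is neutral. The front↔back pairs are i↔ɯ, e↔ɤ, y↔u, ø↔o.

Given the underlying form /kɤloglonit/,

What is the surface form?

/ɤ/ harmonizes with /i/ ([-back]) → [e]
/o/ harmonizes with /i/ ([-back]) → [ø]
/o/ harmonizes with /i/ ([-back]) → [ø]

[keløglønit]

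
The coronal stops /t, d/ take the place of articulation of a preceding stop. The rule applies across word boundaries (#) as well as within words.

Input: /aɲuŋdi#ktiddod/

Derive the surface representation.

[aɲuŋdi#kkiddod]

/t/ after /k/ (velar) → [k]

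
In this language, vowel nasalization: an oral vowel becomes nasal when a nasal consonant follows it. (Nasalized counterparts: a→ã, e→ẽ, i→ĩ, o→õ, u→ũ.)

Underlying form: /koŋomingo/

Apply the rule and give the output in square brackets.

[kõŋõmĩngo]

/o/ before nasal /ŋ/ → [õ]
/o/ before nasal /m/ → [õ]
/i/ before nasal /n/ → [ĩ]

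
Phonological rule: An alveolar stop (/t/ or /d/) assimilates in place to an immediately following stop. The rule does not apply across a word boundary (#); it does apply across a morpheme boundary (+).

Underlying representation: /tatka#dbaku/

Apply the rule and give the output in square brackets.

/t/ before /k/ (velar) → [k]
/d/ before /b/ (labial) → [b]

[takka#bbaku]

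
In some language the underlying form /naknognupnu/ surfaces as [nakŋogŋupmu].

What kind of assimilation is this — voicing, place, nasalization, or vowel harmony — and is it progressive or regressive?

/n/→[ŋ] /n/→[ŋ] /n/→[m].
Each target copies a feature from the preceding segment, so the direction is progressive.

place assimilation, progressive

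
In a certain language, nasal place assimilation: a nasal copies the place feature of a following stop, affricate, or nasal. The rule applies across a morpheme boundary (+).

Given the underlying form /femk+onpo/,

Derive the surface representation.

[feŋk+ompo]

/m/ before /k/ (velar) → [ŋ]
/n/ before /p/ (labial) → [m]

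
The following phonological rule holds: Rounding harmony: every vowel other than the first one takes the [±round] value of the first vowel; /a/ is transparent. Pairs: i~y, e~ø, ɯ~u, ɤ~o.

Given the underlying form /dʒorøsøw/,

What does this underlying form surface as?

[dʒorøsøw]

no segment meets the rule's conditions; no change.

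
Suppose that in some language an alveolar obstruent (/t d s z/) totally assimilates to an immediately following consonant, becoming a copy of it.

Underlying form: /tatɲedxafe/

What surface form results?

[taɲɲexxafe]

/t/ before /ɲ/ → [ɲ] (total assimilation)
/d/ before /x/ → [x] (total assimilation)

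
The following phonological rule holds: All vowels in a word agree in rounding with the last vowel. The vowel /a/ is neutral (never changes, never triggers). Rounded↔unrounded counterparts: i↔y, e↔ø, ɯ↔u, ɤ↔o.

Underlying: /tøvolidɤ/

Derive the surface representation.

/ø/ harmonizes with /ɤ/ ([-round]) → [e]
/o/ harmonizes with /ɤ/ ([-round]) → [ɤ]

[tevɤlidɤ]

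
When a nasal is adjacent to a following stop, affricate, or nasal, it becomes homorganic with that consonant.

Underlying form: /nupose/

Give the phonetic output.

no segment meets the rule's conditions; no change.

[nupose]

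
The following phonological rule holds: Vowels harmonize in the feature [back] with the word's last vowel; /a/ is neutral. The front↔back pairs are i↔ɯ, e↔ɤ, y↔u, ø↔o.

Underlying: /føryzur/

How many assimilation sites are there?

2

/ø/ harmonizes with /u/ ([+back]) → [o]
/y/ harmonizes with /u/ ([+back]) → [u]
2 segments change.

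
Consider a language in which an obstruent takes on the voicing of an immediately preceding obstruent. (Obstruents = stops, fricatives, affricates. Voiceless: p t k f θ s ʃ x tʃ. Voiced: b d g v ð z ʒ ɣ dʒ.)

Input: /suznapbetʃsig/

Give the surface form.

[suznappetʃsig]

/b/ after /p/ (voiceless) → [p]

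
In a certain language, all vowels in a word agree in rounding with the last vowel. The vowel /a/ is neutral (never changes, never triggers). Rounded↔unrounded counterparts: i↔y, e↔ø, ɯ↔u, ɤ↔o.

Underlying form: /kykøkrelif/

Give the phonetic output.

[kikekrelif]

/y/ harmonizes with /i/ ([-round]) → [i]
/ø/ harmonizes with /i/ ([-round]) → [e]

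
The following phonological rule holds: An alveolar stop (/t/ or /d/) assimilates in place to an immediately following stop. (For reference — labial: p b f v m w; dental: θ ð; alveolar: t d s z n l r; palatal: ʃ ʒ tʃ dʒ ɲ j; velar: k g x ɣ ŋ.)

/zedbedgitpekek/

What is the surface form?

/d/ before /b/ (labial) → [b]
/d/ before /g/ (velar) → [g]
/t/ before /p/ (labial) → [p]

[zebbeggippekek]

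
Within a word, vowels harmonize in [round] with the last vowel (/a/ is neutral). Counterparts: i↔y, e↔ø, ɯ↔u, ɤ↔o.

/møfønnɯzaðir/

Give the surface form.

[mefennɯzaðir]

/ø/ harmonizes with /i/ ([-round]) → [e]
/ø/ harmonizes with /i/ ([-round]) → [e]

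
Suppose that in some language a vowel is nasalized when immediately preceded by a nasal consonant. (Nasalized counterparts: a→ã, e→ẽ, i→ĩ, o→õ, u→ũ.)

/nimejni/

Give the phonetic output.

/i/ after nasal /n/ → [ĩ]
/e/ after nasal /m/ → [ẽ]
/i/ after nasal /n/ → [ĩ]

[nĩmẽjnĩ]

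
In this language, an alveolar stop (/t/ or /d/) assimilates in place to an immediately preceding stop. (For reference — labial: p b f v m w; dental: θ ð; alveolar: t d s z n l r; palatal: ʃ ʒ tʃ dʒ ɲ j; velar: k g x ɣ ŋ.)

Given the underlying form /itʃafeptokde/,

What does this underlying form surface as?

/t/ after /p/ (labial) → [p]
/d/ after /k/ (velar) → [g]

[itʃafeppokge]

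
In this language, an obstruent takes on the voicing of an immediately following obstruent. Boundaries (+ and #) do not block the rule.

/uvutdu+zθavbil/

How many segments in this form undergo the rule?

2

/t/ before /d/ (voiced) → [d]
/z/ before /θ/ (voiceless) → [s]
2 segments change.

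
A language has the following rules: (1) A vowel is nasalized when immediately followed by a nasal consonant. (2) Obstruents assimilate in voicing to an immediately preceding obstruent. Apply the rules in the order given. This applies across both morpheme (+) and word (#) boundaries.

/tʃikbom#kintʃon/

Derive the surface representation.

[tʃikpõm#kĩntʃõn]

Rule 1: /o/ before nasal /m/ → [õ]
Rule 1: /i/ before nasal /n/ → [ĩ]
Rule 1: /o/ before nasal /n/ → [õ]
After rule 1: tʃikbõm#kĩntʃõn
Rule 2: /b/ after /k/ (voiceless) → [p]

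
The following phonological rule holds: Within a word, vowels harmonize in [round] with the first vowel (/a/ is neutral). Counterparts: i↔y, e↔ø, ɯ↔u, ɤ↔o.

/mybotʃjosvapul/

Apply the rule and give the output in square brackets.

[mybotʃjosvapul]

no segment meets the rule's conditions; no change.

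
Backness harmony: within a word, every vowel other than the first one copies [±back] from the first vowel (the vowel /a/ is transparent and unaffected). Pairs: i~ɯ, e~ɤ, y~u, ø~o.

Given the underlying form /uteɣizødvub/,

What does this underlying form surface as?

/e/ harmonizes with /u/ ([+back]) → [ɤ]
/i/ harmonizes with /u/ ([+back]) → [ɯ]
/ø/ harmonizes with /u/ ([+back]) → [o]

[utɤɣɯzodvub]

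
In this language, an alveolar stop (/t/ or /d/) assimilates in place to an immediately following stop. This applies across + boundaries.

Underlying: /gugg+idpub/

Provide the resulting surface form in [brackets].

/d/ before /p/ (labial) → [b]

[gugg+ibpub]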